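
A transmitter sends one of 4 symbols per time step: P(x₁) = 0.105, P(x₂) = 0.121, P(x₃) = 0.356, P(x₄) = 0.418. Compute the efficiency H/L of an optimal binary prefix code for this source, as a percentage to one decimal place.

Entropy H = −Σ p log₂ p ≈ 1.7666 bits.
Huffman merges: 21/200+121/1000→113/500; 113/500+89/250→291/500; 209/500+291/500→1. L = 226/125 ≈ 1.8080.
Efficiency = H/L = 1.7666/1.8080 = 97.7%.

97.7%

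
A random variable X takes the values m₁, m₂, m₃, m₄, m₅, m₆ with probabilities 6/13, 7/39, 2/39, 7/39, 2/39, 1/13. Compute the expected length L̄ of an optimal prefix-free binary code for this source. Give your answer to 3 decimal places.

Repeatedly combine the two least-probable nodes; the expected code length is the sum of the merged weights.
merge 2/39 + 2/39 → 4/39
merge 1/13 + 4/39 → 7/39
merge 7/39 + 7/39 → 14/39
merge 7/39 + 14/39 → 7/13
merge 6/13 + 7/13 → 1
L = 4/39 + 7/39 + 14/39 + 7/13 + 1 = 85/39 ≈ 2.179 bits/symbol.

2.179 bits/symbol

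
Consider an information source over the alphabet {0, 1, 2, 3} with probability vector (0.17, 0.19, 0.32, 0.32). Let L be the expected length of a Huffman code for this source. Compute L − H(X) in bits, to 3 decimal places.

Entropy H = −Σ p log₂ p ≈ 1.9419 bits.
Huffman merges: 17/100+19/100→9/25; 8/25+8/25→16/25; 9/25+16/25→1. L = 2 ≈ 2.0000.
L − H = 2.0000 − 1.9419 = 0.058 bits.

0.058 bits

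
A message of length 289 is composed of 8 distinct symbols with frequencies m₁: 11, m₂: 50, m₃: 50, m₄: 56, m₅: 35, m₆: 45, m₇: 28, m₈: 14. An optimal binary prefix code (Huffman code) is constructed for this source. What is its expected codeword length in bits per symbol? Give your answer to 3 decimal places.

2.893 bits/symbol

Probabilities are the counts divided by 289.
Repeatedly combine the two least-probable nodes; the expected code length is the sum of the merged weights.
merge 11/289 + 14/289 → 25/289
merge 25/289 + 28/289 → 53/289
merge 35/289 + 45/289 → 80/289
merge 50/289 + 50/289 → 100/289
merge 53/289 + 56/289 → 109/289
merge 80/289 + 100/289 → 180/289
merge 109/289 + 180/289 → 1
L = 25/289 + 53/289 + 80/289 + 100/289 + 109/289 + 180/289 + 1 = 836/289 ≈ 2.893 bits/symbol.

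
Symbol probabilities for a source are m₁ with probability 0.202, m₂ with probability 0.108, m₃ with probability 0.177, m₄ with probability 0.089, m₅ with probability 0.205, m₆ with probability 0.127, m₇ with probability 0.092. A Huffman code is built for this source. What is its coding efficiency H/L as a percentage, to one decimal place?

Entropy H = −Σ p log₂ p ≈ 2.7292 bits.
Huffman merges: 89/1000+23/250→181/1000; 27/250+127/1000→47/200; 177/1000+181/1000→179/500; 101/500+41/200→407/1000; 47/200+179/500→593/1000; 407/1000+593/1000→1. L = 1387/500 ≈ 2.7740.
Efficiency = H/L = 2.7292/2.7740 = 98.4%.

98.4%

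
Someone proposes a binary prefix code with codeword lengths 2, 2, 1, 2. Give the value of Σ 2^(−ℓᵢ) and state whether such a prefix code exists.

With common denominator 2^2 = 4: Σ 2^(−ℓᵢ) = 1/4 + 1/4 + 2/4 + 1/4 = 5/4 = 1.25.
Kraft's inequality requires Σ ≤ 1; here Σ = 1.25 > 1, so no such prefix code exists.

1.25; no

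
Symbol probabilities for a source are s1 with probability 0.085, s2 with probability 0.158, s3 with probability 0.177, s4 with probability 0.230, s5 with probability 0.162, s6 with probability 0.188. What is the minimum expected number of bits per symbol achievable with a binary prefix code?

Repeatedly combine the two least-probable nodes; the expected code length is the sum of the merged weights.
merge 17/200 + 79/500 → 243/1000
merge 81/500 + 177/1000 → 339/1000
merge 47/250 + 23/100 → 209/500
merge 243/1000 + 339/1000 → 291/500
merge 209/500 + 291/500 → 1
L = 243/1000 + 339/1000 + 209/500 + 291/500 + 1 = 1291/500 = 2.582 bits/symbol.

2.582 bits/symbol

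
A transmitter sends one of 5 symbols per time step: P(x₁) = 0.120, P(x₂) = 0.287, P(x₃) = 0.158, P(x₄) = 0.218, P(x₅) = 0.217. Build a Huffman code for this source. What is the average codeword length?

2.278 bits/symbol

Repeatedly combine the two least-probable nodes; the expected code length is the sum of the merged weights.
merge 3/25 + 79/500 → 139/500
merge 217/1000 + 109/500 → 87/200
merge 139/500 + 287/1000 → 113/200
merge 87/200 + 113/200 → 1
L = 139/500 + 87/200 + 113/200 + 1 = 1139/500 = 2.278 bits/symbol.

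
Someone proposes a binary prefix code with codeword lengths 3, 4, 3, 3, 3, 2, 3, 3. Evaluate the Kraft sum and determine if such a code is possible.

With common denominator 2^4 = 16: Σ 2^(−ℓᵢ) = 2/16 + 1/16 + 2/16 + 2/16 + 2/16 + 4/16 + 2/16 + 2/16 = 17/16 = 1.0625.
Kraft's inequality requires Σ ≤ 1; here Σ = 1.0625 > 1, so no such prefix code exists.

1.0625; no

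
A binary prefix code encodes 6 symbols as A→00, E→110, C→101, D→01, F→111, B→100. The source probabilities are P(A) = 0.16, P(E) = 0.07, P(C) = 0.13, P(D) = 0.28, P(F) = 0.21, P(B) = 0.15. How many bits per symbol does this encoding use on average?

2.56 bits/symbol

L̄ = Σ pᵢ·ℓᵢ = 0.16·2 + 0.07·3 + 0.13·3 + 0.28·2 + 0.21·3 + 0.15·3 = 2.56 bits/symbol.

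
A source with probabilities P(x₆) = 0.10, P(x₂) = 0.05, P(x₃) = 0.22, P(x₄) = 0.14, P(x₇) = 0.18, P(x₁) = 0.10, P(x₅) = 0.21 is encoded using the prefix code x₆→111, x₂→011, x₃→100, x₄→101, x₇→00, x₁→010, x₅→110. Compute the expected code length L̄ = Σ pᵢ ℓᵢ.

L̄ = Σ pᵢ·ℓᵢ = 0.10·3 + 0.05·3 + 0.22·3 + 0.14·3 + 0.18·2 + 0.10·3 + 0.21·3 = 2.82 bits/symbol.

2.82 bits/symbol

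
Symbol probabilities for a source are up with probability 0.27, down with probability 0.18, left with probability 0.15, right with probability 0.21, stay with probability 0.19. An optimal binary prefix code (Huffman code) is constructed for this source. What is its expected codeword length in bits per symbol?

2.33 bits/symbol

Repeatedly combine the two least-probable nodes; the expected code length is the sum of the merged weights.
merge 3/20 + 9/50 → 33/100
merge 19/100 + 21/100 → 2/5
merge 27/100 + 33/100 → 3/5
merge 2/5 + 3/5 → 1
L = 33/100 + 2/5 + 3/5 + 1 = 233/100 = 2.33 bits/symbol.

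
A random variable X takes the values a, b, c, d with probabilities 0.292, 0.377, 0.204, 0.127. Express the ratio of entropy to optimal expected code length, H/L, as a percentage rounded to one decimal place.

Entropy H = −Σ p log₂ p ≈ 1.8951 bits.
Huffman merges: 127/1000+51/250→331/1000; 73/250+331/1000→623/1000; 377/1000+623/1000→1. L = 977/500 ≈ 1.9540.
Efficiency = H/L = 1.8951/1.9540 = 97.0%.

97.0%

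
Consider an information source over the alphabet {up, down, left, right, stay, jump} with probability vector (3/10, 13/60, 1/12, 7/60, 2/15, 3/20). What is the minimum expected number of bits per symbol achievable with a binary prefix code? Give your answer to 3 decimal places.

2.483 bits/symbol

Repeatedly combine the two least-probable nodes; the expected code length is the sum of the merged weights.
merge 1/12 + 7/60 → 1/5
merge 2/15 + 3/20 → 17/60
merge 1/5 + 13/60 → 5/12
merge 17/60 + 3/10 → 7/12
merge 5/12 + 7/12 → 1
L = 1/5 + 17/60 + 5/12 + 7/12 + 1 = 149/60 ≈ 2.483 bits/symbol.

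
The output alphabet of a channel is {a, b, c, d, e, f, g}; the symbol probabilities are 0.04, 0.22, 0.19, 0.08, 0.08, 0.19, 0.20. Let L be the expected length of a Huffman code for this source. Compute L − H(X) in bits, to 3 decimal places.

Entropy H = −Σ p log₂ p ≈ 2.6242 bits.
Huffman merges: 1/25+2/25→3/25; 2/25+3/25→1/5; 19/100+19/100→19/50; 1/5+1/5→2/5; 11/50+19/50→3/5; 2/5+3/5→1. L = 27/10 ≈ 2.7000.
L − H = 2.7000 − 2.6242 = 0.076 bits.

0.076 bits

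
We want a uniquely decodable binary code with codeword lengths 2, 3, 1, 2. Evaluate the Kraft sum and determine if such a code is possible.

1.125; no

With common denominator 2^3 = 8: Σ 2^(−ℓᵢ) = 2/8 + 1/8 + 4/8 + 2/8 = 9/8 = 1.125.
Kraft's inequality requires Σ ≤ 1; here Σ = 1.125 > 1, so no such prefix code exists.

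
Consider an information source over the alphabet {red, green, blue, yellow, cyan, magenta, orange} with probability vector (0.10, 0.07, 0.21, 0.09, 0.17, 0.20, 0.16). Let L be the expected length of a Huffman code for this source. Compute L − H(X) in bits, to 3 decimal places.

Entropy H = −Σ p log₂ p ≈ 2.7082 bits.
Huffman merges: 7/100+9/100→4/25; 1/10+4/25→13/50; 4/25+17/100→33/100; 1/5+21/100→41/100; 13/50+33/100→59/100; 41/100+59/100→1. L = 11/4 ≈ 2.7500.
L − H = 2.7500 − 2.7082 = 0.042 bits.

0.042 bits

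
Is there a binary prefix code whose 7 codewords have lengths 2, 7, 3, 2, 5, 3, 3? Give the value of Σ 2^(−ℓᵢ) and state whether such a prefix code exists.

With common denominator 2^7 = 128: Σ 2^(−ℓᵢ) = 32/128 + 1/128 + 16/128 + 32/128 + 4/128 + 16/128 + 16/128 = 117/128 = 0.9140625.
Kraft's inequality requires Σ ≤ 1; here Σ = 0.9140625 ≤ 1, so such a prefix code exists.

0.9140625; yes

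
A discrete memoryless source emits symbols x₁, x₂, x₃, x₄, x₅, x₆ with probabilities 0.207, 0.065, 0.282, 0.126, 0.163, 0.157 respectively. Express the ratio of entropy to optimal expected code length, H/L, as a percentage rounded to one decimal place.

98.1%

Entropy H = −Σ p log₂ p ≈ 2.4642 bits.
Huffman merges: 13/200+63/500→191/1000; 157/1000+163/1000→8/25; 191/1000+207/1000→199/500; 141/500+8/25→301/500; 199/500+301/500→1. L = 2511/1000 ≈ 2.5110.
Efficiency = H/L = 2.4642/2.5110 = 98.1%.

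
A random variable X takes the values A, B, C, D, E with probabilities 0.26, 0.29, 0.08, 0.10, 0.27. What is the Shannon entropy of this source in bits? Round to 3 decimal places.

H = −Σ pᵢ log₂ pᵢ.
−0.26·log₂(0.26) = 0.5053
−0.29·log₂(0.29) = 0.5179
−0.08·log₂(0.08) = 0.2915
−0.10·log₂(0.10) = 0.3322
−0.27·log₂(0.27) = 0.5100
Sum ≈ 2.1569 → 2.157 bits.

2.157 bits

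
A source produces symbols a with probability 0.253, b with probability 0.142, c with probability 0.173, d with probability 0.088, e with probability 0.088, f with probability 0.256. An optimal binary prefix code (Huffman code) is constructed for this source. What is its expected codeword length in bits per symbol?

Repeatedly combine the two least-probable nodes; the expected code length is the sum of the merged weights.
merge 11/125 + 11/125 → 22/125
merge 71/500 + 173/1000 → 63/200
merge 22/125 + 253/1000 → 429/1000
merge 32/125 + 63/200 → 571/1000
merge 429/1000 + 571/1000 → 1
L = 22/125 + 63/200 + 429/1000 + 571/1000 + 1 = 2491/1000 = 2.491 bits/symbol.

2.491 bits/symbol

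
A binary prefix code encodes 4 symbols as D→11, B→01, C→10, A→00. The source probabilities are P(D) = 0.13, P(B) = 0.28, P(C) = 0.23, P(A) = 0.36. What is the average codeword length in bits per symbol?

2 bits/symbol

L̄ = Σ pᵢ·ℓᵢ = 0.13·2 + 0.28·2 + 0.23·2 + 0.36·2 = 2 bits/symbol.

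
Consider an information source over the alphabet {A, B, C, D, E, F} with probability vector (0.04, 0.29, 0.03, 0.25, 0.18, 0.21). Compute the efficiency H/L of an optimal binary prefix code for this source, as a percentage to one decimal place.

98.0%

Entropy H = −Σ p log₂ p ≈ 2.2736 bits.
Huffman merges: 3/100+1/25→7/100; 7/100+9/50→1/4; 21/100+1/4→23/50; 1/4+29/100→27/50; 23/50+27/50→1. L = 58/25 ≈ 2.3200.
Efficiency = H/L = 2.2736/2.3200 = 98.0%.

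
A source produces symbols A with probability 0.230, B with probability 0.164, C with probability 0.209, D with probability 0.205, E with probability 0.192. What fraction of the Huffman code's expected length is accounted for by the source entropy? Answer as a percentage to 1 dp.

Entropy H = −Σ p log₂ p ≈ 2.3132 bits.
Huffman merges: 41/250+24/125→89/250; 41/200+209/1000→207/500; 23/100+89/250→293/500; 207/500+293/500→1. L = 589/250 ≈ 2.3560.
Efficiency = H/L = 2.3132/2.3560 = 98.2%.

98.2%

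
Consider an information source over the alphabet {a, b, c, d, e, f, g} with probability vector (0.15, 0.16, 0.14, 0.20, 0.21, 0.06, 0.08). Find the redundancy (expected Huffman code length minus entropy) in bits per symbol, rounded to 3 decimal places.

0.027 bits

Entropy H = −Σ p log₂ p ≈ 2.7029 bits.
Huffman merges: 3/50+2/25→7/50; 7/50+7/50→7/25; 3/20+4/25→31/100; 1/5+21/100→41/100; 7/25+31/100→59/100; 41/100+59/100→1. L = 273/100 ≈ 2.7300.
L − H = 2.7300 − 2.7029 = 0.027 bits.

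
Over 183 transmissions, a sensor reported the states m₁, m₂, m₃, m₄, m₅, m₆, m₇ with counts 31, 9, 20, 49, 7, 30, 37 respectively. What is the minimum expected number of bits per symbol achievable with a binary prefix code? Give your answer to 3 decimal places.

Probabilities are the counts divided by 183.
Repeatedly combine the two least-probable nodes; the expected code length is the sum of the merged weights.
merge 7/183 + 3/61 → 16/183
merge 16/183 + 20/183 → 12/61
merge 10/61 + 31/183 → 1/3
merge 12/61 + 37/183 → 73/183
merge 49/183 + 1/3 → 110/183
merge 73/183 + 110/183 → 1
L = 16/183 + 12/61 + 1/3 + 73/183 + 110/183 + 1 = 479/183 ≈ 2.617 bits/symbol.

2.617 bits/symbol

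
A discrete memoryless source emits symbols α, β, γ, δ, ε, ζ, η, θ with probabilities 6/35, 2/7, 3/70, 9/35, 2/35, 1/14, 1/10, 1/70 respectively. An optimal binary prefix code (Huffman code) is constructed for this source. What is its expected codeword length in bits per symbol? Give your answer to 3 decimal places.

2.629 bits/symbol

Repeatedly combine the two least-probable nodes; the expected code length is the sum of the merged weights.
merge 1/70 + 3/70 → 2/35
merge 2/35 + 2/35 → 4/35
merge 1/14 + 1/10 → 6/35
merge 4/35 + 6/35 → 2/7
merge 6/35 + 9/35 → 3/7
merge 2/7 + 2/7 → 4/7
merge 3/7 + 4/7 → 1
L = 2/35 + 4/35 + 6/35 + 2/7 + 3/7 + 4/7 + 1 = 92/35 ≈ 2.629 bits/symbol.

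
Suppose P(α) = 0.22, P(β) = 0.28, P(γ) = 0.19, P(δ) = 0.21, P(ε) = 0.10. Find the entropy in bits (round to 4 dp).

2.2550 bits

H = −Σ pᵢ log₂ pᵢ.
−0.22·log₂(0.22) = 0.4806
−0.28·log₂(0.28) = 0.5142
−0.19·log₂(0.19) = 0.4552
−0.21·log₂(0.21) = 0.4728
−0.10·log₂(0.10) = 0.3322
Sum ≈ 2.2550 → 2.2550 bits.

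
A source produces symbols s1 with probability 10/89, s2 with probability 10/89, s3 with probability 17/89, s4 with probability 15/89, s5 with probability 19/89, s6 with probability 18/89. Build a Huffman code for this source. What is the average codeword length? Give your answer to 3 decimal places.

Repeatedly combine the two least-probable nodes; the expected code length is the sum of the merged weights.
merge 10/89 + 10/89 → 20/89
merge 15/89 + 17/89 → 32/89
merge 18/89 + 19/89 → 37/89
merge 20/89 + 32/89 → 52/89
merge 37/89 + 52/89 → 1
L = 20/89 + 32/89 + 37/89 + 52/89 + 1 = 230/89 ≈ 2.584 bits/symbol.

2.584 bits/symbol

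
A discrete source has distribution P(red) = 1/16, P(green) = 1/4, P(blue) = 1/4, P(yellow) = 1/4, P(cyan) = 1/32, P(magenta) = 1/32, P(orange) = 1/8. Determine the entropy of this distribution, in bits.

2.4375 bits

Each probability is a power of 1/2, so log₂(1/p) is an integer.
H = Σ p·log₂(1/p) = 1/16·4 + 1/4·2 + 1/4·2 + 1/4·2 + 1/32·5 + 1/32·5 + 1/8·3 = 2.4375 bits.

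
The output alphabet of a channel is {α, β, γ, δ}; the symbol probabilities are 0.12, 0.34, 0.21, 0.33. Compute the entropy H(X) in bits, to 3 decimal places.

1.897 bits

H = −Σ pᵢ log₂ pᵢ.
−0.12·log₂(0.12) = 0.3671
−0.34·log₂(0.34) = 0.5292
−0.21·log₂(0.21) = 0.4728
−0.33·log₂(0.33) = 0.5278
Sum ≈ 1.8969 → 1.897 bits.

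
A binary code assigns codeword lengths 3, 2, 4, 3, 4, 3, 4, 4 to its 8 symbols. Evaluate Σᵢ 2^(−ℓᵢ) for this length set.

0.875

With common denominator 2^4 = 16: Σ 2^(−ℓᵢ) = 2/16 + 4/16 + 1/16 + 2/16 + 1/16 + 2/16 + 1/16 + 1/16 = 14/16 = 0.875.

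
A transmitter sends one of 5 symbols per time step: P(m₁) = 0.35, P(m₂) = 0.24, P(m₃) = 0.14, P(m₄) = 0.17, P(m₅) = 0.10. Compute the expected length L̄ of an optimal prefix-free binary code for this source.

2.24 bits/symbol

Repeatedly combine the two least-probable nodes; the expected code length is the sum of the merged weights.
merge 1/10 + 7/50 → 6/25
merge 17/100 + 6/25 → 41/100
merge 6/25 + 7/20 → 59/100
merge 41/100 + 59/100 → 1
L = 6/25 + 41/100 + 59/100 + 1 = 56/25 = 2.24 bits/symbol.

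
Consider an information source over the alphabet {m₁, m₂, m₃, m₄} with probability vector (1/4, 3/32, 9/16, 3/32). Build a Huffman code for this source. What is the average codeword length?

Repeatedly combine the two least-probable nodes; the expected code length is the sum of the merged weights.
merge 3/32 + 3/32 → 3/16
merge 3/16 + 1/4 → 7/16
merge 7/16 + 9/16 → 1
L = 3/16 + 7/16 + 1 = 13/8 = 1.625 bits/symbol.

1.625 bits/symbol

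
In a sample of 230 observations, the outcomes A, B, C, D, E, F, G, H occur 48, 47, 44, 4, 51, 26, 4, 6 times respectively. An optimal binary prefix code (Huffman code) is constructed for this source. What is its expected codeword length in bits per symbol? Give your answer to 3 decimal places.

Probabilities are the counts divided by 230.
Repeatedly combine the two least-probable nodes; the expected code length is the sum of the merged weights.
merge 2/115 + 2/115 → 4/115
merge 3/115 + 4/115 → 7/115
merge 7/115 + 13/115 → 4/23
merge 4/23 + 22/115 → 42/115
merge 47/230 + 24/115 → 19/46
merge 51/230 + 42/115 → 27/46
merge 19/46 + 27/46 → 1
L = 4/115 + 7/115 + 4/23 + 42/115 + 19/46 + 27/46 + 1 = 303/115 ≈ 2.635 bits/symbol.

2.635 bits/symbol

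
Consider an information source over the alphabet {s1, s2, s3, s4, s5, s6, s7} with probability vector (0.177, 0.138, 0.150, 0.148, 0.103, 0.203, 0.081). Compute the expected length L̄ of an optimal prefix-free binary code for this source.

Repeatedly combine the two least-probable nodes; the expected code length is the sum of the merged weights.
merge 81/1000 + 103/1000 → 23/125
merge 69/500 + 37/250 → 143/500
merge 3/20 + 177/1000 → 327/1000
merge 23/125 + 203/1000 → 387/1000
merge 143/500 + 327/1000 → 613/1000
merge 387/1000 + 613/1000 → 1
L = 23/125 + 143/500 + 327/1000 + 387/1000 + 613/1000 + 1 = 2797/1000 = 2.797 bits/symbol.

2.797 bits/symbol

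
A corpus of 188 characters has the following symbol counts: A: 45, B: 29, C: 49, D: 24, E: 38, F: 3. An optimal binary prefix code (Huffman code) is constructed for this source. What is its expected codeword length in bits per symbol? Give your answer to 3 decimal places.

Probabilities are the counts divided by 188.
Repeatedly combine the two least-probable nodes; the expected code length is the sum of the merged weights.
merge 3/188 + 6/47 → 27/188
merge 27/188 + 29/188 → 14/47
merge 19/94 + 45/188 → 83/188
merge 49/188 + 14/47 → 105/188
merge 83/188 + 105/188 → 1
L = 27/188 + 14/47 + 83/188 + 105/188 + 1 = 459/188 ≈ 2.441 bits/symbol.

2.441 bits/symbol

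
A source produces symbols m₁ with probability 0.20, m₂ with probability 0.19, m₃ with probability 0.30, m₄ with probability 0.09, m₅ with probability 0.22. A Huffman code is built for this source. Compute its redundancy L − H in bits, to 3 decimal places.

0.046 bits

Entropy H = −Σ p log₂ p ≈ 2.2339 bits.
Huffman merges: 9/100+19/100→7/25; 1/5+11/50→21/50; 7/25+3/10→29/50; 21/50+29/50→1. L = 57/25 ≈ 2.2800.
L − H = 2.2800 − 2.2339 = 0.046 bits.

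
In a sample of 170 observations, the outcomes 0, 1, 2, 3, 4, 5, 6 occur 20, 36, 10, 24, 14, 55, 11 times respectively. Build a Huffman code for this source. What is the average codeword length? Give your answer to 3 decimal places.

Probabilities are the counts divided by 170.
Repeatedly combine the two least-probable nodes; the expected code length is the sum of the merged weights.
merge 1/17 + 11/170 → 21/170
merge 7/85 + 2/17 → 1/5
merge 21/170 + 12/85 → 9/34
merge 1/5 + 18/85 → 7/17
merge 9/34 + 11/34 → 10/17
merge 7/17 + 10/17 → 1
L = 21/170 + 1/5 + 9/34 + 7/17 + 10/17 + 1 = 44/17 ≈ 2.588 bits/symbol.

2.588 bits/symbol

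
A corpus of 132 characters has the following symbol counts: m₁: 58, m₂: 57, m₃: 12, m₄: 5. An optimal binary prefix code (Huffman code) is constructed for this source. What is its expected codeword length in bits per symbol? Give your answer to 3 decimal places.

1.689 bits/symbol

Probabilities are the counts divided by 132.
Repeatedly combine the two least-probable nodes; the expected code length is the sum of the merged weights.
merge 5/132 + 1/11 → 17/132
merge 17/132 + 19/44 → 37/66
merge 29/66 + 37/66 → 1
L = 17/132 + 37/66 + 1 = 223/132 ≈ 1.689 bits/symbol.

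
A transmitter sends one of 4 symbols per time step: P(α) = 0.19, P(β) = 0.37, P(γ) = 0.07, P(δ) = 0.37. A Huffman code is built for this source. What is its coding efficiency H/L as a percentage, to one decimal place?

94.5%

Entropy H = −Σ p log₂ p ≈ 1.7852 bits.
Huffman merges: 7/100+19/100→13/50; 13/50+37/100→63/100; 37/100+63/100→1. L = 189/100 ≈ 1.8900.
Efficiency = H/L = 1.7852/1.8900 = 94.5%.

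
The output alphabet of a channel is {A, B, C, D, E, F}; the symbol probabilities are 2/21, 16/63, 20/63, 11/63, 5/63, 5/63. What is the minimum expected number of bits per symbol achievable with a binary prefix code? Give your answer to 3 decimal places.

Repeatedly combine the two least-probable nodes; the expected code length is the sum of the merged weights.
merge 5/63 + 5/63 → 10/63
merge 2/21 + 10/63 → 16/63
merge 11/63 + 16/63 → 3/7
merge 16/63 + 20/63 → 4/7
merge 3/7 + 4/7 → 1
L = 10/63 + 16/63 + 3/7 + 4/7 + 1 = 152/63 ≈ 2.413 bits/symbol.

2.413 bits/symbol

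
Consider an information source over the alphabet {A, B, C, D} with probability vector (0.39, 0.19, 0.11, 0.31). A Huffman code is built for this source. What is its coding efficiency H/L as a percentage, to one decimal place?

Entropy H = −Σ p log₂ p ≈ 1.8591 bits.
Huffman merges: 11/100+19/100→3/10; 3/10+31/100→61/100; 39/100+61/100→1. L = 191/100 ≈ 1.9100.
Efficiency = H/L = 1.8591/1.9100 = 97.3%.

97.3%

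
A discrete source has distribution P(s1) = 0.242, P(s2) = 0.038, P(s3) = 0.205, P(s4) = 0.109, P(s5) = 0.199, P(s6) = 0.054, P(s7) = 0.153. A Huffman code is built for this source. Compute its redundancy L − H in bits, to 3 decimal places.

Entropy H = −Σ p log₂ p ≈ 2.5971 bits.
Huffman merges: 19/500+27/500→23/250; 23/250+109/1000→201/1000; 153/1000+199/1000→44/125; 201/1000+41/200→203/500; 121/500+44/125→297/500; 203/500+297/500→1. L = 529/200 ≈ 2.6450.
L − H = 2.6450 − 2.5971 = 0.048 bits.

0.048 bits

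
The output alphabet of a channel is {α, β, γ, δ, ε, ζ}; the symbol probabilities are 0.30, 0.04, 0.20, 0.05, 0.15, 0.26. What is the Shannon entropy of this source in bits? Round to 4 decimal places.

H = −Σ pᵢ log₂ pᵢ.
−0.30·log₂(0.30) = 0.5211
−0.04·log₂(0.04) = 0.1858
−0.20·log₂(0.20) = 0.4644
−0.05·log₂(0.05) = 0.2161
−0.15·log₂(0.15) = 0.4105
−0.26·log₂(0.26) = 0.5053
Sum ≈ 2.3032 → 2.3032 bits.

2.3032 bits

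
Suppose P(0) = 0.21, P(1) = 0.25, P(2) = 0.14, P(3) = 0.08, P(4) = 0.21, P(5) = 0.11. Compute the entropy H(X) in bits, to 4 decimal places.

H = −Σ pᵢ log₂ pᵢ.
−0.21·log₂(0.21) = 0.4728
−0.25·log₂(0.25) = 0.5000
−0.14·log₂(0.14) = 0.3971
−0.08·log₂(0.08) = 0.2915
−0.21·log₂(0.21) = 0.4728
−0.11·log₂(0.11) = 0.3503
Sum ≈ 2.4846 → 2.4846 bits.

2.4846 bits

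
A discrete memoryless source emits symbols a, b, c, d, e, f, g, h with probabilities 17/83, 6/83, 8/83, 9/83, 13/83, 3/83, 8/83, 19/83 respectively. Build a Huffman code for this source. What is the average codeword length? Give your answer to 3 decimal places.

Repeatedly combine the two least-probable nodes; the expected code length is the sum of the merged weights.
merge 3/83 + 6/83 → 9/83
merge 8/83 + 8/83 → 16/83
merge 9/83 + 9/83 → 18/83
merge 13/83 + 16/83 → 29/83
merge 17/83 + 18/83 → 35/83
merge 19/83 + 29/83 → 48/83
merge 35/83 + 48/83 → 1
L = 9/83 + 16/83 + 18/83 + 29/83 + 35/83 + 48/83 + 1 = 238/83 ≈ 2.867 bits/symbol.

2.867 bits/symbol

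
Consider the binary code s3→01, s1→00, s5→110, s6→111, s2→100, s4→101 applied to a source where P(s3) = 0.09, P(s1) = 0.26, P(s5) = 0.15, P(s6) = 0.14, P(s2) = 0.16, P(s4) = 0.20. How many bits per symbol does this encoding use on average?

L̄ = Σ pᵢ·ℓᵢ = 0.09·2 + 0.26·2 + 0.15·3 + 0.14·3 + 0.16·3 + 0.20·3 = 2.65 bits/symbol.

2.65 bits/symbol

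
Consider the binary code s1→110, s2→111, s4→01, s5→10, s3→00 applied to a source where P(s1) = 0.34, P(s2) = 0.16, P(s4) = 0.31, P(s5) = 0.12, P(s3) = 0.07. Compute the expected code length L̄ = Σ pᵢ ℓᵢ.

L̄ = Σ pᵢ·ℓᵢ = 0.34·3 + 0.16·3 + 0.31·2 + 0.12·2 + 0.07·2 = 2.5 bits/symbol.

2.5 bits/symbol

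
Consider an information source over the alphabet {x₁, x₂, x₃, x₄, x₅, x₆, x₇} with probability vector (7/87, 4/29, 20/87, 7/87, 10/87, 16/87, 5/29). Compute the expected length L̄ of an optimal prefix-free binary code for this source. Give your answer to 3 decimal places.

Repeatedly combine the two least-probable nodes; the expected code length is the sum of the merged weights.
merge 7/87 + 7/87 → 14/87
merge 10/87 + 4/29 → 22/87
merge 14/87 + 5/29 → 1/3
merge 16/87 + 20/87 → 12/29
merge 22/87 + 1/3 → 17/29
merge 12/29 + 17/29 → 1
L = 14/87 + 22/87 + 1/3 + 12/29 + 17/29 + 1 = 239/87 ≈ 2.747 bits/symbol.

2.747 bits/symbol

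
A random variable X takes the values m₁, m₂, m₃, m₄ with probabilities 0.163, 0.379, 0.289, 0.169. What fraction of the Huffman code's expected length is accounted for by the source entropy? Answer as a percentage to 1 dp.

97.7%

Entropy H = −Σ p log₂ p ≈ 1.9081 bits.
Huffman merges: 163/1000+169/1000→83/250; 289/1000+83/250→621/1000; 379/1000+621/1000→1. L = 1953/1000 ≈ 1.9530.
Efficiency = H/L = 1.9081/1.9530 = 97.7%.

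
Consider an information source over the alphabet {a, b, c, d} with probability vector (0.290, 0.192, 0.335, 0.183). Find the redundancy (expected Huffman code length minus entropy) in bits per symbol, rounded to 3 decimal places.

0.048 bits

Entropy H = −Σ p log₂ p ≈ 1.9519 bits.
Huffman merges: 183/1000+24/125→3/8; 29/100+67/200→5/8; 3/8+5/8→1. L = 2 ≈ 2.0000.
L − H = 2.0000 − 1.9519 = 0.048 bits.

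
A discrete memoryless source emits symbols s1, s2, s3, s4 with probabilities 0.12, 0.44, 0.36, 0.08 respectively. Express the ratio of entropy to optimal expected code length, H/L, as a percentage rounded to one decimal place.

Entropy H = −Σ p log₂ p ≈ 1.7103 bits.
Huffman merges: 2/25+3/25→1/5; 1/5+9/25→14/25; 11/25+14/25→1. L = 44/25 ≈ 1.7600.
Efficiency = H/L = 1.7103/1.7600 = 97.2%.

97.2%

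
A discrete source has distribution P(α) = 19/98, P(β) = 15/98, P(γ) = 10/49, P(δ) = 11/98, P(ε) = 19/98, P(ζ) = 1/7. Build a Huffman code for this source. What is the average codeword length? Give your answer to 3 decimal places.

2.602 bits/symbol

Repeatedly combine the two least-probable nodes; the expected code length is the sum of the merged weights.
merge 11/98 + 1/7 → 25/98
merge 15/98 + 19/98 → 17/49
merge 19/98 + 10/49 → 39/98
merge 25/98 + 17/49 → 59/98
merge 39/98 + 59/98 → 1
L = 25/98 + 17/49 + 39/98 + 59/98 + 1 = 255/98 ≈ 2.602 bits/symbol.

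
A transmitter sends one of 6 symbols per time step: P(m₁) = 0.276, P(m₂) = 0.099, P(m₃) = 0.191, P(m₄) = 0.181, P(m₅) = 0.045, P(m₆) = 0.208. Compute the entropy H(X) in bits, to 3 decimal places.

2.418 bits

H = −Σ pᵢ log₂ pᵢ.
−0.276·log₂(0.276) = 0.5126
−0.099·log₂(0.099) = 0.3303
−0.191·log₂(0.191) = 0.4562
−0.181·log₂(0.181) = 0.4463
−0.045·log₂(0.045) = 0.2013
−0.208·log₂(0.208) = 0.4712
Sum ≈ 2.4179 → 2.418 bits.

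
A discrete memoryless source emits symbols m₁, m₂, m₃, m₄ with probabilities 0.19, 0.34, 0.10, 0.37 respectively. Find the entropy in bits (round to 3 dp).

1.847 bits

H = −Σ pᵢ log₂ pᵢ.
−0.19·log₂(0.19) = 0.4552
−0.34·log₂(0.34) = 0.5292
−0.10·log₂(0.10) = 0.3322
−0.37·log₂(0.37) = 0.5307
Sum ≈ 1.8473 → 1.847 bits.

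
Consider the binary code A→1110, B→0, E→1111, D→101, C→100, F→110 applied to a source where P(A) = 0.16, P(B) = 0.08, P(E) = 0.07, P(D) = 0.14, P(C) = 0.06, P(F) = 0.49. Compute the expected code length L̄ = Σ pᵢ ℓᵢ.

L̄ = Σ pᵢ·ℓᵢ = 0.16·4 + 0.08·1 + 0.07·4 + 0.14·3 + 0.06·3 + 0.49·3 = 3.07 bits/symbol.

3.07 bits/symbol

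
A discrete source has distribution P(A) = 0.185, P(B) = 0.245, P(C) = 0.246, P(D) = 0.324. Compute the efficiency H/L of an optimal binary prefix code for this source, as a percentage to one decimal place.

Entropy H = −Σ p log₂ p ≈ 1.9720 bits.
Huffman merges: 37/200+49/200→43/100; 123/500+81/250→57/100; 43/100+57/100→1. L = 2 ≈ 2.0000.
Efficiency = H/L = 1.9720/2.0000 = 98.6%.

98.6%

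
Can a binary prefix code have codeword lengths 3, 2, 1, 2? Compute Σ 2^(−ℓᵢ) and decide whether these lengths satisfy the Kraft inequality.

With common denominator 2^3 = 8: Σ 2^(−ℓᵢ) = 1/8 + 2/8 + 4/8 + 2/8 = 9/8 = 1.125.
Kraft's inequality requires Σ ≤ 1; here Σ = 1.125 > 1, so no such prefix code exists.

1.125; no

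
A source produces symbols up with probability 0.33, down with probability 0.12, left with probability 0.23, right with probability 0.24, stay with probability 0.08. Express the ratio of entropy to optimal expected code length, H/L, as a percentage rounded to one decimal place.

Entropy H = −Σ p log₂ p ≈ 2.1682 bits.
Huffman merges: 2/25+3/25→1/5; 1/5+23/100→43/100; 6/25+33/100→57/100; 43/100+57/100→1. L = 11/5 ≈ 2.2000.
Efficiency = H/L = 2.1682/2.2000 = 98.6%.

98.6%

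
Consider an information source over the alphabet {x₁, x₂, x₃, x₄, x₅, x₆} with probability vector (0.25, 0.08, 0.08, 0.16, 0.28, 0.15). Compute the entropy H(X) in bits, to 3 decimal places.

2.431 bits

H = −Σ pᵢ log₂ pᵢ.
−0.25·log₂(0.25) = 0.5000
−0.08·log₂(0.08) = 0.2915
−0.08·log₂(0.08) = 0.2915
−0.16·log₂(0.16) = 0.4230
−0.28·log₂(0.28) = 0.5142
−0.15·log₂(0.15) = 0.4105
Sum ≈ 2.4308 → 2.431 bits.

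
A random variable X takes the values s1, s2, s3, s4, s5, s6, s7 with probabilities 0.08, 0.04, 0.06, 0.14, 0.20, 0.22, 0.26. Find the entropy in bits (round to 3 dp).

H = −Σ pᵢ log₂ pᵢ.
−0.08·log₂(0.08) = 0.2915
−0.04·log₂(0.04) = 0.1858
−0.06·log₂(0.06) = 0.2435
−0.14·log₂(0.14) = 0.3971
−0.20·log₂(0.20) = 0.4644
−0.22·log₂(0.22) = 0.4806
−0.26·log₂(0.26) = 0.5053
Sum ≈ 2.5682 → 2.568 bits.

2.568 bits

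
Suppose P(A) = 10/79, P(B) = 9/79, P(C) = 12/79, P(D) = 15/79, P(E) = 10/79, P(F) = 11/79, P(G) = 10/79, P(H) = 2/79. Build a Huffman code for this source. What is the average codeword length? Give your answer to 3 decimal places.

2.949 bits/symbol

Repeatedly combine the two least-probable nodes; the expected code length is the sum of the merged weights.
merge 2/79 + 9/79 → 11/79
merge 10/79 + 10/79 → 20/79
merge 10/79 + 11/79 → 21/79
merge 11/79 + 12/79 → 23/79
merge 15/79 + 20/79 → 35/79
merge 21/79 + 23/79 → 44/79
merge 35/79 + 44/79 → 1
L = 11/79 + 20/79 + 21/79 + 23/79 + 35/79 + 44/79 + 1 = 233/79 ≈ 2.949 bits/symbol.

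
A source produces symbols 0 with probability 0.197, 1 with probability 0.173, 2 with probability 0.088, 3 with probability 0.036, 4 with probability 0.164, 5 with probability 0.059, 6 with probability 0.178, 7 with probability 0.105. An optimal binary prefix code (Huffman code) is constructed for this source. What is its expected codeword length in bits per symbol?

Repeatedly combine the two least-probable nodes; the expected code length is the sum of the merged weights.
merge 9/250 + 59/1000 → 19/200
merge 11/125 + 19/200 → 183/1000
merge 21/200 + 41/250 → 269/1000
merge 173/1000 + 89/500 → 351/1000
merge 183/1000 + 197/1000 → 19/50
merge 269/1000 + 351/1000 → 31/50
merge 19/50 + 31/50 → 1
L = 19/200 + 183/1000 + 269/1000 + 351/1000 + 19/50 + 31/50 + 1 = 1449/500 = 2.898 bits/symbol.

2.898 bits/symbol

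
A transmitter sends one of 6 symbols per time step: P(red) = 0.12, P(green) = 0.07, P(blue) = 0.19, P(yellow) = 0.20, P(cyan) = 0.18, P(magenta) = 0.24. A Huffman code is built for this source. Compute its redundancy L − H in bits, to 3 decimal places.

0.065 bits

Entropy H = −Σ p log₂ p ≈ 2.4947 bits.
Huffman merges: 7/100+3/25→19/100; 9/50+19/100→37/100; 19/100+1/5→39/100; 6/25+37/100→61/100; 39/100+61/100→1. L = 64/25 ≈ 2.5600.
L − H = 2.5600 − 2.4947 = 0.065 bits.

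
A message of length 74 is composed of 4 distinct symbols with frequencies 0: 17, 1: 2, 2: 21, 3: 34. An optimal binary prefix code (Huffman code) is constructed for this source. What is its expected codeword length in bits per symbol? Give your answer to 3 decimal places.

Probabilities are the counts divided by 74.
Repeatedly combine the two least-probable nodes; the expected code length is the sum of the merged weights.
merge 1/37 + 17/74 → 19/74
merge 19/74 + 21/74 → 20/37
merge 17/37 + 20/37 → 1
L = 19/74 + 20/37 + 1 = 133/74 ≈ 1.797 bits/symbol.

1.797 bits/symbol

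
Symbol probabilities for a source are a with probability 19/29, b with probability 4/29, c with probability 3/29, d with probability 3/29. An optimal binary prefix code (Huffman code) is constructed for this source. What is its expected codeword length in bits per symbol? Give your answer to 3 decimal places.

Repeatedly combine the two least-probable nodes; the expected code length is the sum of the merged weights.
merge 3/29 + 3/29 → 6/29
merge 4/29 + 6/29 → 10/29
merge 10/29 + 19/29 → 1
L = 6/29 + 10/29 + 1 = 45/29 ≈ 1.552 bits/symbol.

1.552 bits/symbol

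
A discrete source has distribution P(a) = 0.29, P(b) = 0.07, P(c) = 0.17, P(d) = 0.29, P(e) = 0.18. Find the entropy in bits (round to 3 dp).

H = −Σ pᵢ log₂ pᵢ.
−0.29·log₂(0.29) = 0.5179
−0.07·log₂(0.07) = 0.2686
−0.17·log₂(0.17) = 0.4346
−0.29·log₂(0.29) = 0.5179
−0.18·log₂(0.18) = 0.4453
Sum ≈ 2.1843 → 2.184 bits.

2.184 bits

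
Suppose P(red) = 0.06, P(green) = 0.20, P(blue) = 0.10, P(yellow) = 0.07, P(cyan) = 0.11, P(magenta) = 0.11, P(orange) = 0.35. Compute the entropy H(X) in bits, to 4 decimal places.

H = −Σ pᵢ log₂ pᵢ.
−0.06·log₂(0.06) = 0.2435
−0.20·log₂(0.20) = 0.4644
−0.10·log₂(0.10) = 0.3322
−0.07·log₂(0.07) = 0.2686
−0.11·log₂(0.11) = 0.3503
−0.11·log₂(0.11) = 0.3503
−0.35·log₂(0.35) = 0.5301
Sum ≈ 2.5393 → 2.5393 bits.

2.5393 bits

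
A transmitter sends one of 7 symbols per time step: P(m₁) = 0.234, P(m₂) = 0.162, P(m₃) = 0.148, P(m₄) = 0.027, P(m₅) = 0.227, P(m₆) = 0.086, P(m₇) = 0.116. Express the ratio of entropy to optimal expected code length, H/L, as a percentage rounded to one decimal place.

98.6%

Entropy H = −Σ p log₂ p ≈ 2.6149 bits.
Huffman merges: 27/1000+43/500→113/1000; 113/1000+29/250→229/1000; 37/250+81/500→31/100; 227/1000+229/1000→57/125; 117/500+31/100→68/125; 57/125+68/125→1. L = 663/250 ≈ 2.6520.
Efficiency = H/L = 2.6149/2.6520 = 98.6%.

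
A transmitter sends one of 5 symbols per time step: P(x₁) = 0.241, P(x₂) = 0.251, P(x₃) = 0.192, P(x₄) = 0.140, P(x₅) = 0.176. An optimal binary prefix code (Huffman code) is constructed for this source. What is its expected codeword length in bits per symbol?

Repeatedly combine the two least-probable nodes; the expected code length is the sum of the merged weights.
merge 7/50 + 22/125 → 79/250
merge 24/125 + 241/1000 → 433/1000
merge 251/1000 + 79/250 → 567/1000
merge 433/1000 + 567/1000 → 1
L = 79/250 + 433/1000 + 567/1000 + 1 = 579/250 = 2.316 bits/symbol.

2.316 bits/symbol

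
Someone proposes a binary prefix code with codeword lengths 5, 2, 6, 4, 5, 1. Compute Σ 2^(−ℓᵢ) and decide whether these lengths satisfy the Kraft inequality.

With common denominator 2^6 = 64: Σ 2^(−ℓᵢ) = 2/64 + 16/64 + 1/64 + 4/64 + 2/64 + 32/64 = 57/64 = 0.890625.
Kraft's inequality requires Σ ≤ 1; here Σ = 0.890625 ≤ 1, so such a prefix code exists.

0.890625; yes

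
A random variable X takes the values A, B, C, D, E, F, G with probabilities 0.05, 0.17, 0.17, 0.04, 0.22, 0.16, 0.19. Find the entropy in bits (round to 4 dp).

H = −Σ pᵢ log₂ pᵢ.
−0.05·log₂(0.05) = 0.2161
−0.17·log₂(0.17) = 0.4346
−0.17·log₂(0.17) = 0.4346
−0.04·log₂(0.04) = 0.1858
−0.22·log₂(0.22) = 0.4806
−0.16·log₂(0.16) = 0.4230
−0.19·log₂(0.19) = 0.4552
Sum ≈ 2.6298 → 2.6298 bits.

2.6298 bits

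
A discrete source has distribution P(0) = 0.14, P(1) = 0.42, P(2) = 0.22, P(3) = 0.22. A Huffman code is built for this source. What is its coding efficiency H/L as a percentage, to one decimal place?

Entropy H = −Σ p log₂ p ≈ 1.8839 bits.
Huffman merges: 7/50+11/50→9/25; 11/50+9/25→29/50; 21/50+29/50→1. L = 97/50 ≈ 1.9400.
Efficiency = H/L = 1.8839/1.9400 = 97.1%.

97.1%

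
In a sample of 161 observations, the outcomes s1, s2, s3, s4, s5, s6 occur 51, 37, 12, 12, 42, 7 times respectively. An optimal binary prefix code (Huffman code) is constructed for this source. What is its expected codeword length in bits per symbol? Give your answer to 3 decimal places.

2.311 bits/symbol

Probabilities are the counts divided by 161.
Repeatedly combine the two least-probable nodes; the expected code length is the sum of the merged weights.
merge 1/23 + 12/161 → 19/161
merge 12/161 + 19/161 → 31/161
merge 31/161 + 37/161 → 68/161
merge 6/23 + 51/161 → 93/161
merge 68/161 + 93/161 → 1
L = 19/161 + 31/161 + 68/161 + 93/161 + 1 = 372/161 ≈ 2.311 bits/symbol.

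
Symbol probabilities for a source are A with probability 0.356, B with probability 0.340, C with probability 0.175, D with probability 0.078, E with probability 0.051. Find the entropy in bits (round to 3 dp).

H = −Σ pᵢ log₂ pᵢ.
−0.356·log₂(0.356) = 0.5305
−0.340·log₂(0.340) = 0.5292
−0.175·log₂(0.175) = 0.4401
−0.078·log₂(0.078) = 0.2871
−0.051·log₂(0.051) = 0.2190
Sum ≈ 2.0057 → 2.006 bits.

2.006 bits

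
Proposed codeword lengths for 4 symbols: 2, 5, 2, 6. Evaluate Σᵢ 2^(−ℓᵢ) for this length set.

With common denominator 2^6 = 64: Σ 2^(−ℓᵢ) = 16/64 + 2/64 + 16/64 + 1/64 = 35/64 = 0.546875.

0.546875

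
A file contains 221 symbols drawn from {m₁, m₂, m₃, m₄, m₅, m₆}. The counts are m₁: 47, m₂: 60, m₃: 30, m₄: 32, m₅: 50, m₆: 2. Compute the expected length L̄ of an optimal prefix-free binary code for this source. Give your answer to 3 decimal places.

Probabilities are the counts divided by 221.
Repeatedly combine the two least-probable nodes; the expected code length is the sum of the merged weights.
merge 2/221 + 30/221 → 32/221
merge 32/221 + 32/221 → 64/221
merge 47/221 + 50/221 → 97/221
merge 60/221 + 64/221 → 124/221
merge 97/221 + 124/221 → 1
L = 32/221 + 64/221 + 97/221 + 124/221 + 1 = 538/221 ≈ 2.434 bits/symbol.

2.434 bits/symbol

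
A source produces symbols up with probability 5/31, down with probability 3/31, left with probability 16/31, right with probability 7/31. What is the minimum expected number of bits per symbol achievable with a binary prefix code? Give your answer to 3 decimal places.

1.742 bits/symbol

Repeatedly combine the two least-probable nodes; the expected code length is the sum of the merged weights.
merge 3/31 + 5/31 → 8/31
merge 7/31 + 8/31 → 15/31
merge 15/31 + 16/31 → 1
L = 8/31 + 15/31 + 1 = 54/31 ≈ 1.742 bits/symbol.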